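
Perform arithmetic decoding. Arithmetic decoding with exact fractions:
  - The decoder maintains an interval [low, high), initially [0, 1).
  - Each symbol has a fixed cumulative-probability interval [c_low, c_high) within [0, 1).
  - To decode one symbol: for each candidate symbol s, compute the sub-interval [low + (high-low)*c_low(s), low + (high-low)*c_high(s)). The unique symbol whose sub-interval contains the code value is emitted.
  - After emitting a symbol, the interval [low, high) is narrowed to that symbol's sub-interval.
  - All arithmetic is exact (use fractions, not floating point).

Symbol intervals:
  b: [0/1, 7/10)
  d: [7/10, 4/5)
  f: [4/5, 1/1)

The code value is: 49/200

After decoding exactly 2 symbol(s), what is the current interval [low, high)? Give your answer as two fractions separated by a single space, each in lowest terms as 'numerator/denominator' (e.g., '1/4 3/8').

Answer: 0/1 49/100

Derivation:
Step 1: interval [0/1, 1/1), width = 1/1 - 0/1 = 1/1
  'b': [0/1 + 1/1*0/1, 0/1 + 1/1*7/10) = [0/1, 7/10) <- contains code 49/200
  'd': [0/1 + 1/1*7/10, 0/1 + 1/1*4/5) = [7/10, 4/5)
  'f': [0/1 + 1/1*4/5, 0/1 + 1/1*1/1) = [4/5, 1/1)
  emit 'b', narrow to [0/1, 7/10)
Step 2: interval [0/1, 7/10), width = 7/10 - 0/1 = 7/10
  'b': [0/1 + 7/10*0/1, 0/1 + 7/10*7/10) = [0/1, 49/100) <- contains code 49/200
  'd': [0/1 + 7/10*7/10, 0/1 + 7/10*4/5) = [49/100, 14/25)
  'f': [0/1 + 7/10*4/5, 0/1 + 7/10*1/1) = [14/25, 7/10)
  emit 'b', narrow to [0/1, 49/100)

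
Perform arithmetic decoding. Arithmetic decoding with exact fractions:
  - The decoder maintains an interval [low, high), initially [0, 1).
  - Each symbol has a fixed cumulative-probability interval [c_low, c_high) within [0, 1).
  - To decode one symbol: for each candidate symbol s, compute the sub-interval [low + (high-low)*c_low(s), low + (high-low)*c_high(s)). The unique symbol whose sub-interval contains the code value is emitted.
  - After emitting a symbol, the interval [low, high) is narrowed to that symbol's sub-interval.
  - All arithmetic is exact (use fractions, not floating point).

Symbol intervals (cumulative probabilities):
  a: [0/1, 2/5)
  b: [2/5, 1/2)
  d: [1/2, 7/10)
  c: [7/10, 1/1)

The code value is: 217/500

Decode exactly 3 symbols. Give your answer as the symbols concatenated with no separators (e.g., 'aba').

Answer: bac

Derivation:
Step 1: interval [0/1, 1/1), width = 1/1 - 0/1 = 1/1
  'a': [0/1 + 1/1*0/1, 0/1 + 1/1*2/5) = [0/1, 2/5)
  'b': [0/1 + 1/1*2/5, 0/1 + 1/1*1/2) = [2/5, 1/2) <- contains code 217/500
  'd': [0/1 + 1/1*1/2, 0/1 + 1/1*7/10) = [1/2, 7/10)
  'c': [0/1 + 1/1*7/10, 0/1 + 1/1*1/1) = [7/10, 1/1)
  emit 'b', narrow to [2/5, 1/2)
Step 2: interval [2/5, 1/2), width = 1/2 - 2/5 = 1/10
  'a': [2/5 + 1/10*0/1, 2/5 + 1/10*2/5) = [2/5, 11/25) <- contains code 217/500
  'b': [2/5 + 1/10*2/5, 2/5 + 1/10*1/2) = [11/25, 9/20)
  'd': [2/5 + 1/10*1/2, 2/5 + 1/10*7/10) = [9/20, 47/100)
  'c': [2/5 + 1/10*7/10, 2/5 + 1/10*1/1) = [47/100, 1/2)
  emit 'a', narrow to [2/5, 11/25)
Step 3: interval [2/5, 11/25), width = 11/25 - 2/5 = 1/25
  'a': [2/5 + 1/25*0/1, 2/5 + 1/25*2/5) = [2/5, 52/125)
  'b': [2/5 + 1/25*2/5, 2/5 + 1/25*1/2) = [52/125, 21/50)
  'd': [2/5 + 1/25*1/2, 2/5 + 1/25*7/10) = [21/50, 107/250)
  'c': [2/5 + 1/25*7/10, 2/5 + 1/25*1/1) = [107/250, 11/25) <- contains code 217/500
  emit 'c', narrow to [107/250, 11/25)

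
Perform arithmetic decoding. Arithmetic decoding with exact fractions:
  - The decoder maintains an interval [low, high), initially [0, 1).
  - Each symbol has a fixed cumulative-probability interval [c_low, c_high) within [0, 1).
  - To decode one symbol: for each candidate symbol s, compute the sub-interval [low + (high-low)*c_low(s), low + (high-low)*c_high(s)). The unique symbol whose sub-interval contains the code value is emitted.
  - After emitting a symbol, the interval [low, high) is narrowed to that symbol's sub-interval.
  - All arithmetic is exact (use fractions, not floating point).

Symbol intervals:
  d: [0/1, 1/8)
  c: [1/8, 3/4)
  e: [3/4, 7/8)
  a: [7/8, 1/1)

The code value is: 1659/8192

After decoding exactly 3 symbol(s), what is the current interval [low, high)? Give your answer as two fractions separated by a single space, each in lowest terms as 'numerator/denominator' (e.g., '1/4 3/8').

Step 1: interval [0/1, 1/1), width = 1/1 - 0/1 = 1/1
  'd': [0/1 + 1/1*0/1, 0/1 + 1/1*1/8) = [0/1, 1/8)
  'c': [0/1 + 1/1*1/8, 0/1 + 1/1*3/4) = [1/8, 3/4) <- contains code 1659/8192
  'e': [0/1 + 1/1*3/4, 0/1 + 1/1*7/8) = [3/4, 7/8)
  'a': [0/1 + 1/1*7/8, 0/1 + 1/1*1/1) = [7/8, 1/1)
  emit 'c', narrow to [1/8, 3/4)
Step 2: interval [1/8, 3/4), width = 3/4 - 1/8 = 5/8
  'd': [1/8 + 5/8*0/1, 1/8 + 5/8*1/8) = [1/8, 13/64) <- contains code 1659/8192
  'c': [1/8 + 5/8*1/8, 1/8 + 5/8*3/4) = [13/64, 19/32)
  'e': [1/8 + 5/8*3/4, 1/8 + 5/8*7/8) = [19/32, 43/64)
  'a': [1/8 + 5/8*7/8, 1/8 + 5/8*1/1) = [43/64, 3/4)
  emit 'd', narrow to [1/8, 13/64)
Step 3: interval [1/8, 13/64), width = 13/64 - 1/8 = 5/64
  'd': [1/8 + 5/64*0/1, 1/8 + 5/64*1/8) = [1/8, 69/512)
  'c': [1/8 + 5/64*1/8, 1/8 + 5/64*3/4) = [69/512, 47/256)
  'e': [1/8 + 5/64*3/4, 1/8 + 5/64*7/8) = [47/256, 99/512)
  'a': [1/8 + 5/64*7/8, 1/8 + 5/64*1/1) = [99/512, 13/64) <- contains code 1659/8192
  emit 'a', narrow to [99/512, 13/64)

Answer: 99/512 13/64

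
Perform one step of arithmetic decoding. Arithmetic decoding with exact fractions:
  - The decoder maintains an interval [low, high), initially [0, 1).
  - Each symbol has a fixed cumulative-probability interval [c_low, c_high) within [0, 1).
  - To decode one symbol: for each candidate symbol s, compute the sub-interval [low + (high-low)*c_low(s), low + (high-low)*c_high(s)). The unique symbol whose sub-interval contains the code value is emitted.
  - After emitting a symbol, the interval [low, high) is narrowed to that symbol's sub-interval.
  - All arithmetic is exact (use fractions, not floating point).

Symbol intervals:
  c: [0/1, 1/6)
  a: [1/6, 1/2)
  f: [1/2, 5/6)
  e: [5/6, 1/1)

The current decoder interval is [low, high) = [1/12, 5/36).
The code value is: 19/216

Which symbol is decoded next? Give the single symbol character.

Interval width = high − low = 5/36 − 1/12 = 1/18
Scaled code = (code − low) / width = (19/216 − 1/12) / 1/18 = 1/12
  c: [0/1, 1/6) ← scaled code falls here ✓
  a: [1/6, 1/2) 
  f: [1/2, 5/6) 
  e: [5/6, 1/1) 

Answer: c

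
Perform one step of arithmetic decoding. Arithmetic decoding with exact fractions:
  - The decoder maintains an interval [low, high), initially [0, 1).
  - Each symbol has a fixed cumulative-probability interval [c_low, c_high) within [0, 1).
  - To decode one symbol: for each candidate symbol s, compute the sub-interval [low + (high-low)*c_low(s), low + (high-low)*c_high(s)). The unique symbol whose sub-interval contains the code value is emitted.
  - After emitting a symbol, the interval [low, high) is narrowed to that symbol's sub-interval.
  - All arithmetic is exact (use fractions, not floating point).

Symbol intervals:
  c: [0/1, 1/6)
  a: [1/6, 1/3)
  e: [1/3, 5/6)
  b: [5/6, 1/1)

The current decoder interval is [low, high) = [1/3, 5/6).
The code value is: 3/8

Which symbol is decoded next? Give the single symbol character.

Answer: c

Derivation:
Interval width = high − low = 5/6 − 1/3 = 1/2
Scaled code = (code − low) / width = (3/8 − 1/3) / 1/2 = 1/12
  c: [0/1, 1/6) ← scaled code falls here ✓
  a: [1/6, 1/3) 
  e: [1/3, 5/6) 
  b: [5/6, 1/1) 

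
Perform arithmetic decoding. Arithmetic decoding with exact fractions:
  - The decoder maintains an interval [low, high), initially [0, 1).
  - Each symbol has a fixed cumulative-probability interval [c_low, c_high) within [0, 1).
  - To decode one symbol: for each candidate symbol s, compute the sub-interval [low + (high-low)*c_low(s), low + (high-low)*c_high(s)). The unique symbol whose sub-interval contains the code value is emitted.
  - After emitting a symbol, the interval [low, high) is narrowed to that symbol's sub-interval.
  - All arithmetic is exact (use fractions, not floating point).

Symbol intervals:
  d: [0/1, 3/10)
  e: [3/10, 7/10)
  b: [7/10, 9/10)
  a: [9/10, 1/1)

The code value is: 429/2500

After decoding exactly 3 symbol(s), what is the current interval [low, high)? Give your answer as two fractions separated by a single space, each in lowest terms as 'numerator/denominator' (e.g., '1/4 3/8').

Answer: 63/500 87/500

Derivation:
Step 1: interval [0/1, 1/1), width = 1/1 - 0/1 = 1/1
  'd': [0/1 + 1/1*0/1, 0/1 + 1/1*3/10) = [0/1, 3/10) <- contains code 429/2500
  'e': [0/1 + 1/1*3/10, 0/1 + 1/1*7/10) = [3/10, 7/10)
  'b': [0/1 + 1/1*7/10, 0/1 + 1/1*9/10) = [7/10, 9/10)
  'a': [0/1 + 1/1*9/10, 0/1 + 1/1*1/1) = [9/10, 1/1)
  emit 'd', narrow to [0/1, 3/10)
Step 2: interval [0/1, 3/10), width = 3/10 - 0/1 = 3/10
  'd': [0/1 + 3/10*0/1, 0/1 + 3/10*3/10) = [0/1, 9/100)
  'e': [0/1 + 3/10*3/10, 0/1 + 3/10*7/10) = [9/100, 21/100) <- contains code 429/2500
  'b': [0/1 + 3/10*7/10, 0/1 + 3/10*9/10) = [21/100, 27/100)
  'a': [0/1 + 3/10*9/10, 0/1 + 3/10*1/1) = [27/100, 3/10)
  emit 'e', narrow to [9/100, 21/100)
Step 3: interval [9/100, 21/100), width = 21/100 - 9/100 = 3/25
  'd': [9/100 + 3/25*0/1, 9/100 + 3/25*3/10) = [9/100, 63/500)
  'e': [9/100 + 3/25*3/10, 9/100 + 3/25*7/10) = [63/500, 87/500) <- contains code 429/2500
  'b': [9/100 + 3/25*7/10, 9/100 + 3/25*9/10) = [87/500, 99/500)
  'a': [9/100 + 3/25*9/10, 9/100 + 3/25*1/1) = [99/500, 21/100)
  emit 'e', narrow to [63/500, 87/500)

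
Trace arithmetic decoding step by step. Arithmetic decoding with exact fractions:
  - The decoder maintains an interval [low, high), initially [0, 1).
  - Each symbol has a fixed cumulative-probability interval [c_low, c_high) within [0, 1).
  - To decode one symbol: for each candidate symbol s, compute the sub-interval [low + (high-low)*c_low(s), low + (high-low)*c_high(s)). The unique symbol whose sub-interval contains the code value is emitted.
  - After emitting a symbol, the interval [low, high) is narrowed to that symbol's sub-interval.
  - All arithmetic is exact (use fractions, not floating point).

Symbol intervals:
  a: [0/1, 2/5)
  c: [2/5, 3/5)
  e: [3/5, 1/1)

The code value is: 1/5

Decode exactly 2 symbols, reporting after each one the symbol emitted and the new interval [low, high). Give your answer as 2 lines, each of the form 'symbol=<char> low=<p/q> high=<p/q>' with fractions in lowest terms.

Step 1: interval [0/1, 1/1), width = 1/1 - 0/1 = 1/1
  'a': [0/1 + 1/1*0/1, 0/1 + 1/1*2/5) = [0/1, 2/5) <- contains code 1/5
  'c': [0/1 + 1/1*2/5, 0/1 + 1/1*3/5) = [2/5, 3/5)
  'e': [0/1 + 1/1*3/5, 0/1 + 1/1*1/1) = [3/5, 1/1)
  emit 'a', narrow to [0/1, 2/5)
Step 2: interval [0/1, 2/5), width = 2/5 - 0/1 = 2/5
  'a': [0/1 + 2/5*0/1, 0/1 + 2/5*2/5) = [0/1, 4/25)
  'c': [0/1 + 2/5*2/5, 0/1 + 2/5*3/5) = [4/25, 6/25) <- contains code 1/5
  'e': [0/1 + 2/5*3/5, 0/1 + 2/5*1/1) = [6/25, 2/5)
  emit 'c', narrow to [4/25, 6/25)

Answer: symbol=a low=0/1 high=2/5
symbol=c low=4/25 high=6/25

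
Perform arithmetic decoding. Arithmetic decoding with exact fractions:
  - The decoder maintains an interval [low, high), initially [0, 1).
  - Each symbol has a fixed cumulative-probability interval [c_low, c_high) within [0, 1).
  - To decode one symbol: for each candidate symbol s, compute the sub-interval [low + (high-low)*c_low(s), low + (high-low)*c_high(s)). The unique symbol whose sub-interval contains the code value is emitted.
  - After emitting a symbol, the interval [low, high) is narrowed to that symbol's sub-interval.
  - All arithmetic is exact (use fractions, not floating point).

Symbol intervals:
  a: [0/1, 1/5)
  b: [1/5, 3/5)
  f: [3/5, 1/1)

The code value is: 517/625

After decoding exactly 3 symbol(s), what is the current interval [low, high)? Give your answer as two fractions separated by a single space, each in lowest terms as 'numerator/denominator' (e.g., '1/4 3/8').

Step 1: interval [0/1, 1/1), width = 1/1 - 0/1 = 1/1
  'a': [0/1 + 1/1*0/1, 0/1 + 1/1*1/5) = [0/1, 1/5)
  'b': [0/1 + 1/1*1/5, 0/1 + 1/1*3/5) = [1/5, 3/5)
  'f': [0/1 + 1/1*3/5, 0/1 + 1/1*1/1) = [3/5, 1/1) <- contains code 517/625
  emit 'f', narrow to [3/5, 1/1)
Step 2: interval [3/5, 1/1), width = 1/1 - 3/5 = 2/5
  'a': [3/5 + 2/5*0/1, 3/5 + 2/5*1/5) = [3/5, 17/25)
  'b': [3/5 + 2/5*1/5, 3/5 + 2/5*3/5) = [17/25, 21/25) <- contains code 517/625
  'f': [3/5 + 2/5*3/5, 3/5 + 2/5*1/1) = [21/25, 1/1)
  emit 'b', narrow to [17/25, 21/25)
Step 3: interval [17/25, 21/25), width = 21/25 - 17/25 = 4/25
  'a': [17/25 + 4/25*0/1, 17/25 + 4/25*1/5) = [17/25, 89/125)
  'b': [17/25 + 4/25*1/5, 17/25 + 4/25*3/5) = [89/125, 97/125)
  'f': [17/25 + 4/25*3/5, 17/25 + 4/25*1/1) = [97/125, 21/25) <- contains code 517/625
  emit 'f', narrow to [97/125, 21/25)

Answer: 97/125 21/25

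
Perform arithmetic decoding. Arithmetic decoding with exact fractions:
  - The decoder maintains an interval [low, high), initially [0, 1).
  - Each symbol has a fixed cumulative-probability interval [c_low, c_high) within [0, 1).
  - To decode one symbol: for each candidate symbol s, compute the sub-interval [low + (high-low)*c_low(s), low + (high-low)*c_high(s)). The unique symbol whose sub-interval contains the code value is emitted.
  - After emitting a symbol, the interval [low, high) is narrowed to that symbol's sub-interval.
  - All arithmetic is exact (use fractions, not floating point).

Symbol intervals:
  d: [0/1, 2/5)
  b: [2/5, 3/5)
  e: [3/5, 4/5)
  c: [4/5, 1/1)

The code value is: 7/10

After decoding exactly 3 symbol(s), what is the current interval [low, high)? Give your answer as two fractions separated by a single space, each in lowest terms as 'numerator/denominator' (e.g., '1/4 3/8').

Step 1: interval [0/1, 1/1), width = 1/1 - 0/1 = 1/1
  'd': [0/1 + 1/1*0/1, 0/1 + 1/1*2/5) = [0/1, 2/5)
  'b': [0/1 + 1/1*2/5, 0/1 + 1/1*3/5) = [2/5, 3/5)
  'e': [0/1 + 1/1*3/5, 0/1 + 1/1*4/5) = [3/5, 4/5) <- contains code 7/10
  'c': [0/1 + 1/1*4/5, 0/1 + 1/1*1/1) = [4/5, 1/1)
  emit 'e', narrow to [3/5, 4/5)
Step 2: interval [3/5, 4/5), width = 4/5 - 3/5 = 1/5
  'd': [3/5 + 1/5*0/1, 3/5 + 1/5*2/5) = [3/5, 17/25)
  'b': [3/5 + 1/5*2/5, 3/5 + 1/5*3/5) = [17/25, 18/25) <- contains code 7/10
  'e': [3/5 + 1/5*3/5, 3/5 + 1/5*4/5) = [18/25, 19/25)
  'c': [3/5 + 1/5*4/5, 3/5 + 1/5*1/1) = [19/25, 4/5)
  emit 'b', narrow to [17/25, 18/25)
Step 3: interval [17/25, 18/25), width = 18/25 - 17/25 = 1/25
  'd': [17/25 + 1/25*0/1, 17/25 + 1/25*2/5) = [17/25, 87/125)
  'b': [17/25 + 1/25*2/5, 17/25 + 1/25*3/5) = [87/125, 88/125) <- contains code 7/10
  'e': [17/25 + 1/25*3/5, 17/25 + 1/25*4/5) = [88/125, 89/125)
  'c': [17/25 + 1/25*4/5, 17/25 + 1/25*1/1) = [89/125, 18/25)
  emit 'b', narrow to [87/125, 88/125)

Answer: 87/125 88/125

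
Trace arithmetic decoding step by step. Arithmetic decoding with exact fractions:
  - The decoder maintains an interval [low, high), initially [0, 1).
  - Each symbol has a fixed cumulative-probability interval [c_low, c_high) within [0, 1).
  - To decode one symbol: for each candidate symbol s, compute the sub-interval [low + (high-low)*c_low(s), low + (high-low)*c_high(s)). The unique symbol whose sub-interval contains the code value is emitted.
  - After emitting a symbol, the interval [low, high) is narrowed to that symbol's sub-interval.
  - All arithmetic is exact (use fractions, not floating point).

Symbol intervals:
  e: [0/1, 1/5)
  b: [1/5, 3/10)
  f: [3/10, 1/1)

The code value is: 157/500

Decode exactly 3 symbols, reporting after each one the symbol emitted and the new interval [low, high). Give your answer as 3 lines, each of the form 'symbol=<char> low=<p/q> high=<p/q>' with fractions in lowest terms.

Step 1: interval [0/1, 1/1), width = 1/1 - 0/1 = 1/1
  'e': [0/1 + 1/1*0/1, 0/1 + 1/1*1/5) = [0/1, 1/5)
  'b': [0/1 + 1/1*1/5, 0/1 + 1/1*3/10) = [1/5, 3/10)
  'f': [0/1 + 1/1*3/10, 0/1 + 1/1*1/1) = [3/10, 1/1) <- contains code 157/500
  emit 'f', narrow to [3/10, 1/1)
Step 2: interval [3/10, 1/1), width = 1/1 - 3/10 = 7/10
  'e': [3/10 + 7/10*0/1, 3/10 + 7/10*1/5) = [3/10, 11/25) <- contains code 157/500
  'b': [3/10 + 7/10*1/5, 3/10 + 7/10*3/10) = [11/25, 51/100)
  'f': [3/10 + 7/10*3/10, 3/10 + 7/10*1/1) = [51/100, 1/1)
  emit 'e', narrow to [3/10, 11/25)
Step 3: interval [3/10, 11/25), width = 11/25 - 3/10 = 7/50
  'e': [3/10 + 7/50*0/1, 3/10 + 7/50*1/5) = [3/10, 41/125) <- contains code 157/500
  'b': [3/10 + 7/50*1/5, 3/10 + 7/50*3/10) = [41/125, 171/500)
  'f': [3/10 + 7/50*3/10, 3/10 + 7/50*1/1) = [171/500, 11/25)
  emit 'e', narrow to [3/10, 41/125)

Answer: symbol=f low=3/10 high=1/1
symbol=e low=3/10 high=11/25
symbol=e low=3/10 high=41/125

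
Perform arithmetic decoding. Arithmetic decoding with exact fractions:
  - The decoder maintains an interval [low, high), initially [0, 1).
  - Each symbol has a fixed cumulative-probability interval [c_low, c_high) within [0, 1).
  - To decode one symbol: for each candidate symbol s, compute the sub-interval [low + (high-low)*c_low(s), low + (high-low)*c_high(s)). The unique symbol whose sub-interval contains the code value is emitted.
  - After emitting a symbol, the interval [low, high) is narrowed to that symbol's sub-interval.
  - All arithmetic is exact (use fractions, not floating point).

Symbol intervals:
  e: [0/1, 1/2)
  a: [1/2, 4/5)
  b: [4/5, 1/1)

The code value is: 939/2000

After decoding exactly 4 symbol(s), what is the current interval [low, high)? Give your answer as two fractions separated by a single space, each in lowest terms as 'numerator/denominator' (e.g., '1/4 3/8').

Step 1: interval [0/1, 1/1), width = 1/1 - 0/1 = 1/1
  'e': [0/1 + 1/1*0/1, 0/1 + 1/1*1/2) = [0/1, 1/2) <- contains code 939/2000
  'a': [0/1 + 1/1*1/2, 0/1 + 1/1*4/5) = [1/2, 4/5)
  'b': [0/1 + 1/1*4/5, 0/1 + 1/1*1/1) = [4/5, 1/1)
  emit 'e', narrow to [0/1, 1/2)
Step 2: interval [0/1, 1/2), width = 1/2 - 0/1 = 1/2
  'e': [0/1 + 1/2*0/1, 0/1 + 1/2*1/2) = [0/1, 1/4)
  'a': [0/1 + 1/2*1/2, 0/1 + 1/2*4/5) = [1/4, 2/5)
  'b': [0/1 + 1/2*4/5, 0/1 + 1/2*1/1) = [2/5, 1/2) <- contains code 939/2000
  emit 'b', narrow to [2/5, 1/2)
Step 3: interval [2/5, 1/2), width = 1/2 - 2/5 = 1/10
  'e': [2/5 + 1/10*0/1, 2/5 + 1/10*1/2) = [2/5, 9/20)
  'a': [2/5 + 1/10*1/2, 2/5 + 1/10*4/5) = [9/20, 12/25) <- contains code 939/2000
  'b': [2/5 + 1/10*4/5, 2/5 + 1/10*1/1) = [12/25, 1/2)
  emit 'a', narrow to [9/20, 12/25)
Step 4: interval [9/20, 12/25), width = 12/25 - 9/20 = 3/100
  'e': [9/20 + 3/100*0/1, 9/20 + 3/100*1/2) = [9/20, 93/200)
  'a': [9/20 + 3/100*1/2, 9/20 + 3/100*4/5) = [93/200, 237/500) <- contains code 939/2000
  'b': [9/20 + 3/100*4/5, 9/20 + 3/100*1/1) = [237/500, 12/25)
  emit 'a', narrow to [93/200, 237/500)

Answer: 93/200 237/500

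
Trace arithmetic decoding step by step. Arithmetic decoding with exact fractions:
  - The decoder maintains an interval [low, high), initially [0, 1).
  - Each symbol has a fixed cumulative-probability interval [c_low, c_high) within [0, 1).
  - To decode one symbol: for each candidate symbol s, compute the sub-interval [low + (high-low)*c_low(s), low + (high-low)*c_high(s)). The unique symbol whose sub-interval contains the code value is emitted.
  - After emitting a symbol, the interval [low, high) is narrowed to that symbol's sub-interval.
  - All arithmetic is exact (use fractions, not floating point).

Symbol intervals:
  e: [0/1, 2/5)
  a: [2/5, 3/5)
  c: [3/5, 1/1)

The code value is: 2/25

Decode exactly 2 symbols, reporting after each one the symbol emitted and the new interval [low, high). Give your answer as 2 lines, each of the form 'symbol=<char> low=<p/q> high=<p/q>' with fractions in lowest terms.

Answer: symbol=e low=0/1 high=2/5
symbol=e low=0/1 high=4/25

Derivation:
Step 1: interval [0/1, 1/1), width = 1/1 - 0/1 = 1/1
  'e': [0/1 + 1/1*0/1, 0/1 + 1/1*2/5) = [0/1, 2/5) <- contains code 2/25
  'a': [0/1 + 1/1*2/5, 0/1 + 1/1*3/5) = [2/5, 3/5)
  'c': [0/1 + 1/1*3/5, 0/1 + 1/1*1/1) = [3/5, 1/1)
  emit 'e', narrow to [0/1, 2/5)
Step 2: interval [0/1, 2/5), width = 2/5 - 0/1 = 2/5
  'e': [0/1 + 2/5*0/1, 0/1 + 2/5*2/5) = [0/1, 4/25) <- contains code 2/25
  'a': [0/1 + 2/5*2/5, 0/1 + 2/5*3/5) = [4/25, 6/25)
  'c': [0/1 + 2/5*3/5, 0/1 + 2/5*1/1) = [6/25, 2/5)
  emit 'e', narrow to [0/1, 4/25)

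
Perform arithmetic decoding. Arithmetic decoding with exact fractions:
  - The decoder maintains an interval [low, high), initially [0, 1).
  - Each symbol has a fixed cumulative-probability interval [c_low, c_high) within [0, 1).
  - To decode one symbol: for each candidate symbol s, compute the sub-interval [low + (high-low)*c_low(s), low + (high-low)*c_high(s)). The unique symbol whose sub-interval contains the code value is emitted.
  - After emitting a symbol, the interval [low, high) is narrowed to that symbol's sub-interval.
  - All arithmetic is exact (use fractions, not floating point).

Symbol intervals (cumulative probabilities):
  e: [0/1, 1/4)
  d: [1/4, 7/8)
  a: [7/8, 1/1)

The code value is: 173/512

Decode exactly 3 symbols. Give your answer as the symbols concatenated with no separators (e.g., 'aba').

Answer: ded

Derivation:
Step 1: interval [0/1, 1/1), width = 1/1 - 0/1 = 1/1
  'e': [0/1 + 1/1*0/1, 0/1 + 1/1*1/4) = [0/1, 1/4)
  'd': [0/1 + 1/1*1/4, 0/1 + 1/1*7/8) = [1/4, 7/8) <- contains code 173/512
  'a': [0/1 + 1/1*7/8, 0/1 + 1/1*1/1) = [7/8, 1/1)
  emit 'd', narrow to [1/4, 7/8)
Step 2: interval [1/4, 7/8), width = 7/8 - 1/4 = 5/8
  'e': [1/4 + 5/8*0/1, 1/4 + 5/8*1/4) = [1/4, 13/32) <- contains code 173/512
  'd': [1/4 + 5/8*1/4, 1/4 + 5/8*7/8) = [13/32, 51/64)
  'a': [1/4 + 5/8*7/8, 1/4 + 5/8*1/1) = [51/64, 7/8)
  emit 'e', narrow to [1/4, 13/32)
Step 3: interval [1/4, 13/32), width = 13/32 - 1/4 = 5/32
  'e': [1/4 + 5/32*0/1, 1/4 + 5/32*1/4) = [1/4, 37/128)
  'd': [1/4 + 5/32*1/4, 1/4 + 5/32*7/8) = [37/128, 99/256) <- contains code 173/512
  'a': [1/4 + 5/32*7/8, 1/4 + 5/32*1/1) = [99/256, 13/32)
  emit 'd', narrow to [37/128, 99/256)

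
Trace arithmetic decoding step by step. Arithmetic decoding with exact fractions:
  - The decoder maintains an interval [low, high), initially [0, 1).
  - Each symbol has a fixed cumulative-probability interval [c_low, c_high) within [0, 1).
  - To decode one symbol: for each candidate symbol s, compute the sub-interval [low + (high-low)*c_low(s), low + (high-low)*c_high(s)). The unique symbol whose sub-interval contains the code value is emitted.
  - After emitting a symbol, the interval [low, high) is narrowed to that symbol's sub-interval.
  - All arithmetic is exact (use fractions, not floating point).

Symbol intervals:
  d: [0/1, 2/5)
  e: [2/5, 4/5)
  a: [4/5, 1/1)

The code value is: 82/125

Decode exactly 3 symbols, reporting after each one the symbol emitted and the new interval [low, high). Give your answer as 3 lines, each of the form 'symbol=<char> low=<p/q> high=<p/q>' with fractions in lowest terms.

Step 1: interval [0/1, 1/1), width = 1/1 - 0/1 = 1/1
  'd': [0/1 + 1/1*0/1, 0/1 + 1/1*2/5) = [0/1, 2/5)
  'e': [0/1 + 1/1*2/5, 0/1 + 1/1*4/5) = [2/5, 4/5) <- contains code 82/125
  'a': [0/1 + 1/1*4/5, 0/1 + 1/1*1/1) = [4/5, 1/1)
  emit 'e', narrow to [2/5, 4/5)
Step 2: interval [2/5, 4/5), width = 4/5 - 2/5 = 2/5
  'd': [2/5 + 2/5*0/1, 2/5 + 2/5*2/5) = [2/5, 14/25)
  'e': [2/5 + 2/5*2/5, 2/5 + 2/5*4/5) = [14/25, 18/25) <- contains code 82/125
  'a': [2/5 + 2/5*4/5, 2/5 + 2/5*1/1) = [18/25, 4/5)
  emit 'e', narrow to [14/25, 18/25)
Step 3: interval [14/25, 18/25), width = 18/25 - 14/25 = 4/25
  'd': [14/25 + 4/25*0/1, 14/25 + 4/25*2/5) = [14/25, 78/125)
  'e': [14/25 + 4/25*2/5, 14/25 + 4/25*4/5) = [78/125, 86/125) <- contains code 82/125
  'a': [14/25 + 4/25*4/5, 14/25 + 4/25*1/1) = [86/125, 18/25)
  emit 'e', narrow to [78/125, 86/125)

Answer: symbol=e low=2/5 high=4/5
symbol=e low=14/25 high=18/25
symbol=e low=78/125 high=86/125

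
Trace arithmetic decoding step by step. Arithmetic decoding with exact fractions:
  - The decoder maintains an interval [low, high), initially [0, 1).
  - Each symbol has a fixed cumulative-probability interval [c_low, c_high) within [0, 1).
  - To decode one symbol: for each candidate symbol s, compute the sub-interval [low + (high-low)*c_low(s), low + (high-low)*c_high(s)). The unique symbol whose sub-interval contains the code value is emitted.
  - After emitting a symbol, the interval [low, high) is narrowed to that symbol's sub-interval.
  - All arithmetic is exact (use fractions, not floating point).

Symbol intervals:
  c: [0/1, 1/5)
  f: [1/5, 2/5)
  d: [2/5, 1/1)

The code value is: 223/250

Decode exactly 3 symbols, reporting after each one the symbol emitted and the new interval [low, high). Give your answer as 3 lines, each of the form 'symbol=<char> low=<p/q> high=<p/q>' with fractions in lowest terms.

Step 1: interval [0/1, 1/1), width = 1/1 - 0/1 = 1/1
  'c': [0/1 + 1/1*0/1, 0/1 + 1/1*1/5) = [0/1, 1/5)
  'f': [0/1 + 1/1*1/5, 0/1 + 1/1*2/5) = [1/5, 2/5)
  'd': [0/1 + 1/1*2/5, 0/1 + 1/1*1/1) = [2/5, 1/1) <- contains code 223/250
  emit 'd', narrow to [2/5, 1/1)
Step 2: interval [2/5, 1/1), width = 1/1 - 2/5 = 3/5
  'c': [2/5 + 3/5*0/1, 2/5 + 3/5*1/5) = [2/5, 13/25)
  'f': [2/5 + 3/5*1/5, 2/5 + 3/5*2/5) = [13/25, 16/25)
  'd': [2/5 + 3/5*2/5, 2/5 + 3/5*1/1) = [16/25, 1/1) <- contains code 223/250
  emit 'd', narrow to [16/25, 1/1)
Step 3: interval [16/25, 1/1), width = 1/1 - 16/25 = 9/25
  'c': [16/25 + 9/25*0/1, 16/25 + 9/25*1/5) = [16/25, 89/125)
  'f': [16/25 + 9/25*1/5, 16/25 + 9/25*2/5) = [89/125, 98/125)
  'd': [16/25 + 9/25*2/5, 16/25 + 9/25*1/1) = [98/125, 1/1) <- contains code 223/250
  emit 'd', narrow to [98/125, 1/1)

Answer: symbol=d low=2/5 high=1/1
symbol=d low=16/25 high=1/1
symbol=d low=98/125 high=1/1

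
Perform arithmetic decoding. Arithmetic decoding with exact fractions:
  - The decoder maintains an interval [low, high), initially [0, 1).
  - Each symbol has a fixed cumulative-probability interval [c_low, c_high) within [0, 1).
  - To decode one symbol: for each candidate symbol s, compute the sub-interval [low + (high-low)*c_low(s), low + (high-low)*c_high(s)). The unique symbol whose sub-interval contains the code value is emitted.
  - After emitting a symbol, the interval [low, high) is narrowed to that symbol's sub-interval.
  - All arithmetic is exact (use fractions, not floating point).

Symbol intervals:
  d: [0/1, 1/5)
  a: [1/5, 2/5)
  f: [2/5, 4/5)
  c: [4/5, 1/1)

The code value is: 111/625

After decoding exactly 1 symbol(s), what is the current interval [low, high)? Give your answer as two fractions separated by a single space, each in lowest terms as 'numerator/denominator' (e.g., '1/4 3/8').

Answer: 0/1 1/5

Derivation:
Step 1: interval [0/1, 1/1), width = 1/1 - 0/1 = 1/1
  'd': [0/1 + 1/1*0/1, 0/1 + 1/1*1/5) = [0/1, 1/5) <- contains code 111/625
  'a': [0/1 + 1/1*1/5, 0/1 + 1/1*2/5) = [1/5, 2/5)
  'f': [0/1 + 1/1*2/5, 0/1 + 1/1*4/5) = [2/5, 4/5)
  'c': [0/1 + 1/1*4/5, 0/1 + 1/1*1/1) = [4/5, 1/1)
  emit 'd', narrow to [0/1, 1/5)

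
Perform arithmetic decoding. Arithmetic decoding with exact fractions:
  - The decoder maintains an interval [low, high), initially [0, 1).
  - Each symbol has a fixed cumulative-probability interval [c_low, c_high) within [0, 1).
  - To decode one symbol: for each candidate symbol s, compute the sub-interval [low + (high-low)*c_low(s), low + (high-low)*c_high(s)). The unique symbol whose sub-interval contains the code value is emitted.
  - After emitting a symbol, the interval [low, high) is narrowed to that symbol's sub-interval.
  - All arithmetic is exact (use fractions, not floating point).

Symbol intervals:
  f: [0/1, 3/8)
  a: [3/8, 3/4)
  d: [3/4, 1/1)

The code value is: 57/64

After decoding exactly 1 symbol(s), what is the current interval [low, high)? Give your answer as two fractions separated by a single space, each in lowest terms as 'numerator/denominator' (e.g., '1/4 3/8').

Step 1: interval [0/1, 1/1), width = 1/1 - 0/1 = 1/1
  'f': [0/1 + 1/1*0/1, 0/1 + 1/1*3/8) = [0/1, 3/8)
  'a': [0/1 + 1/1*3/8, 0/1 + 1/1*3/4) = [3/8, 3/4)
  'd': [0/1 + 1/1*3/4, 0/1 + 1/1*1/1) = [3/4, 1/1) <- contains code 57/64
  emit 'd', narrow to [3/4, 1/1)

Answer: 3/4 1/1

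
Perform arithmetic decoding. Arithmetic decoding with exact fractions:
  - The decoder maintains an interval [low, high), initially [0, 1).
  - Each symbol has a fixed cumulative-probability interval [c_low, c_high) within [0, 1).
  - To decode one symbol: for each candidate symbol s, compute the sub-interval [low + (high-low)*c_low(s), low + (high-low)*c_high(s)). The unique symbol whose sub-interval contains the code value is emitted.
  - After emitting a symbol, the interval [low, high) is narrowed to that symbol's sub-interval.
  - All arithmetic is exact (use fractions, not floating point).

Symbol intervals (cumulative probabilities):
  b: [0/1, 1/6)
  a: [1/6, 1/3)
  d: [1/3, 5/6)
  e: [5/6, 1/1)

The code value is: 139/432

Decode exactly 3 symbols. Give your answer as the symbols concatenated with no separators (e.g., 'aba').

Answer: aed

Derivation:
Step 1: interval [0/1, 1/1), width = 1/1 - 0/1 = 1/1
  'b': [0/1 + 1/1*0/1, 0/1 + 1/1*1/6) = [0/1, 1/6)
  'a': [0/1 + 1/1*1/6, 0/1 + 1/1*1/3) = [1/6, 1/3) <- contains code 139/432
  'd': [0/1 + 1/1*1/3, 0/1 + 1/1*5/6) = [1/3, 5/6)
  'e': [0/1 + 1/1*5/6, 0/1 + 1/1*1/1) = [5/6, 1/1)
  emit 'a', narrow to [1/6, 1/3)
Step 2: interval [1/6, 1/3), width = 1/3 - 1/6 = 1/6
  'b': [1/6 + 1/6*0/1, 1/6 + 1/6*1/6) = [1/6, 7/36)
  'a': [1/6 + 1/6*1/6, 1/6 + 1/6*1/3) = [7/36, 2/9)
  'd': [1/6 + 1/6*1/3, 1/6 + 1/6*5/6) = [2/9, 11/36)
  'e': [1/6 + 1/6*5/6, 1/6 + 1/6*1/1) = [11/36, 1/3) <- contains code 139/432
  emit 'e', narrow to [11/36, 1/3)
Step 3: interval [11/36, 1/3), width = 1/3 - 11/36 = 1/36
  'b': [11/36 + 1/36*0/1, 11/36 + 1/36*1/6) = [11/36, 67/216)
  'a': [11/36 + 1/36*1/6, 11/36 + 1/36*1/3) = [67/216, 17/54)
  'd': [11/36 + 1/36*1/3, 11/36 + 1/36*5/6) = [17/54, 71/216) <- contains code 139/432
  'e': [11/36 + 1/36*5/6, 11/36 + 1/36*1/1) = [71/216, 1/3)
  emit 'd', narrow to [17/54, 71/216)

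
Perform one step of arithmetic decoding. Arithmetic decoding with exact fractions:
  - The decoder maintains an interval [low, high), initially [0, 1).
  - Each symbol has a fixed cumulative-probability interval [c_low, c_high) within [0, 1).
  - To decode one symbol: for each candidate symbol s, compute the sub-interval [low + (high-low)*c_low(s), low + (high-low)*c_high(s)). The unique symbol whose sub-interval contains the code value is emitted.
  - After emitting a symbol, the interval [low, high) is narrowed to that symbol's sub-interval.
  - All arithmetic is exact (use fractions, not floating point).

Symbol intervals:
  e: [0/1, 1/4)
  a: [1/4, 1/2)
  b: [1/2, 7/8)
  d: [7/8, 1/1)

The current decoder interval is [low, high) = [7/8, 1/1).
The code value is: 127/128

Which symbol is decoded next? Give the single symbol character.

Interval width = high − low = 1/1 − 7/8 = 1/8
Scaled code = (code − low) / width = (127/128 − 7/8) / 1/8 = 15/16
  e: [0/1, 1/4) 
  a: [1/4, 1/2) 
  b: [1/2, 7/8) 
  d: [7/8, 1/1) ← scaled code falls here ✓

Answer: d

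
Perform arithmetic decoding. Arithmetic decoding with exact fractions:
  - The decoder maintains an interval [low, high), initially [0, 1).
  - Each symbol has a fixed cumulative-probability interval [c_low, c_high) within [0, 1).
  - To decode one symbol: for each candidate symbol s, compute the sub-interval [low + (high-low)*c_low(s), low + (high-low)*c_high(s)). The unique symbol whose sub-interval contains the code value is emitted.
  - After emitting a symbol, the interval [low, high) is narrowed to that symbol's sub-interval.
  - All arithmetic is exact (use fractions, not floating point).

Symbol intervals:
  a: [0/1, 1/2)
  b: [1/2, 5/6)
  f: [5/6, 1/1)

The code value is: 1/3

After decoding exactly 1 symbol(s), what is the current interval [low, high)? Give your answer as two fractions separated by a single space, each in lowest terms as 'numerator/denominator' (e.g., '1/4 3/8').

Step 1: interval [0/1, 1/1), width = 1/1 - 0/1 = 1/1
  'a': [0/1 + 1/1*0/1, 0/1 + 1/1*1/2) = [0/1, 1/2) <- contains code 1/3
  'b': [0/1 + 1/1*1/2, 0/1 + 1/1*5/6) = [1/2, 5/6)
  'f': [0/1 + 1/1*5/6, 0/1 + 1/1*1/1) = [5/6, 1/1)
  emit 'a', narrow to [0/1, 1/2)

Answer: 0/1 1/2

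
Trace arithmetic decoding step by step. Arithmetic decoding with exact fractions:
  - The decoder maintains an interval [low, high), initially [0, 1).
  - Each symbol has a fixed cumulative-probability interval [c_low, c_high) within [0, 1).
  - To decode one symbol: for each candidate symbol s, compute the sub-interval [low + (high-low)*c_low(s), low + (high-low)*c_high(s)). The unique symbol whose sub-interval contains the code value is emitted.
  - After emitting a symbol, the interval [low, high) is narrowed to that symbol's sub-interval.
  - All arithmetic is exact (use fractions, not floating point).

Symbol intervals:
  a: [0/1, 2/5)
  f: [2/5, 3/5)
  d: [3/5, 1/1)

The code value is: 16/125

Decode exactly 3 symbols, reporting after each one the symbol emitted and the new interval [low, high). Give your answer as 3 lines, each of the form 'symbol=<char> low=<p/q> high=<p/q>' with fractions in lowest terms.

Answer: symbol=a low=0/1 high=2/5
symbol=a low=0/1 high=4/25
symbol=d low=12/125 high=4/25

Derivation:
Step 1: interval [0/1, 1/1), width = 1/1 - 0/1 = 1/1
  'a': [0/1 + 1/1*0/1, 0/1 + 1/1*2/5) = [0/1, 2/5) <- contains code 16/125
  'f': [0/1 + 1/1*2/5, 0/1 + 1/1*3/5) = [2/5, 3/5)
  'd': [0/1 + 1/1*3/5, 0/1 + 1/1*1/1) = [3/5, 1/1)
  emit 'a', narrow to [0/1, 2/5)
Step 2: interval [0/1, 2/5), width = 2/5 - 0/1 = 2/5
  'a': [0/1 + 2/5*0/1, 0/1 + 2/5*2/5) = [0/1, 4/25) <- contains code 16/125
  'f': [0/1 + 2/5*2/5, 0/1 + 2/5*3/5) = [4/25, 6/25)
  'd': [0/1 + 2/5*3/5, 0/1 + 2/5*1/1) = [6/25, 2/5)
  emit 'a', narrow to [0/1, 4/25)
Step 3: interval [0/1, 4/25), width = 4/25 - 0/1 = 4/25
  'a': [0/1 + 4/25*0/1, 0/1 + 4/25*2/5) = [0/1, 8/125)
  'f': [0/1 + 4/25*2/5, 0/1 + 4/25*3/5) = [8/125, 12/125)
  'd': [0/1 + 4/25*3/5, 0/1 + 4/25*1/1) = [12/125, 4/25) <- contains code 16/125
  emit 'd', narrow to [12/125, 4/25)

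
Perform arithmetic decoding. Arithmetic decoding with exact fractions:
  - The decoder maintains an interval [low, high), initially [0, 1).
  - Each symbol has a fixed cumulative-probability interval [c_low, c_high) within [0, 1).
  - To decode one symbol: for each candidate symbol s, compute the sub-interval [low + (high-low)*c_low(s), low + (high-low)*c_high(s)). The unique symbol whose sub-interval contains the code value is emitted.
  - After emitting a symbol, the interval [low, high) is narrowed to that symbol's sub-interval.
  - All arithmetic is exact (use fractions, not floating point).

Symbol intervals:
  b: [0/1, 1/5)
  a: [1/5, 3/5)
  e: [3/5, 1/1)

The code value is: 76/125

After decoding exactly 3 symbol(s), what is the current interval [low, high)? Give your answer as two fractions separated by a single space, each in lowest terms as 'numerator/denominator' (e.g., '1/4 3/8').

Step 1: interval [0/1, 1/1), width = 1/1 - 0/1 = 1/1
  'b': [0/1 + 1/1*0/1, 0/1 + 1/1*1/5) = [0/1, 1/5)
  'a': [0/1 + 1/1*1/5, 0/1 + 1/1*3/5) = [1/5, 3/5)
  'e': [0/1 + 1/1*3/5, 0/1 + 1/1*1/1) = [3/5, 1/1) <- contains code 76/125
  emit 'e', narrow to [3/5, 1/1)
Step 2: interval [3/5, 1/1), width = 1/1 - 3/5 = 2/5
  'b': [3/5 + 2/5*0/1, 3/5 + 2/5*1/5) = [3/5, 17/25) <- contains code 76/125
  'a': [3/5 + 2/5*1/5, 3/5 + 2/5*3/5) = [17/25, 21/25)
  'e': [3/5 + 2/5*3/5, 3/5 + 2/5*1/1) = [21/25, 1/1)
  emit 'b', narrow to [3/5, 17/25)
Step 3: interval [3/5, 17/25), width = 17/25 - 3/5 = 2/25
  'b': [3/5 + 2/25*0/1, 3/5 + 2/25*1/5) = [3/5, 77/125) <- contains code 76/125
  'a': [3/5 + 2/25*1/5, 3/5 + 2/25*3/5) = [77/125, 81/125)
  'e': [3/5 + 2/25*3/5, 3/5 + 2/25*1/1) = [81/125, 17/25)
  emit 'b', narrow to [3/5, 77/125)

Answer: 3/5 77/125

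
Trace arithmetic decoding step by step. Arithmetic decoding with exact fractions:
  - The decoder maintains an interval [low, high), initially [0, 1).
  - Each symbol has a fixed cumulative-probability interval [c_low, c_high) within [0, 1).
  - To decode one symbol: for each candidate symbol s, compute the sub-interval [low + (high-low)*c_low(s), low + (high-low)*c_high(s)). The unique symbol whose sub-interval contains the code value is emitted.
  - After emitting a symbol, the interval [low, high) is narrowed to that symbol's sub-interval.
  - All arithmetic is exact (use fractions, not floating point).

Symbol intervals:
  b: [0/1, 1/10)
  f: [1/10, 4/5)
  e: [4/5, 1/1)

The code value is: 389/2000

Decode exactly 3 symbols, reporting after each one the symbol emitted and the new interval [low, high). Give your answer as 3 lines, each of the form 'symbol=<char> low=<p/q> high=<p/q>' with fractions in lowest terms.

Answer: symbol=f low=1/10 high=4/5
symbol=f low=17/100 high=33/50
symbol=b low=17/100 high=219/1000

Derivation:
Step 1: interval [0/1, 1/1), width = 1/1 - 0/1 = 1/1
  'b': [0/1 + 1/1*0/1, 0/1 + 1/1*1/10) = [0/1, 1/10)
  'f': [0/1 + 1/1*1/10, 0/1 + 1/1*4/5) = [1/10, 4/5) <- contains code 389/2000
  'e': [0/1 + 1/1*4/5, 0/1 + 1/1*1/1) = [4/5, 1/1)
  emit 'f', narrow to [1/10, 4/5)
Step 2: interval [1/10, 4/5), width = 4/5 - 1/10 = 7/10
  'b': [1/10 + 7/10*0/1, 1/10 + 7/10*1/10) = [1/10, 17/100)
  'f': [1/10 + 7/10*1/10, 1/10 + 7/10*4/5) = [17/100, 33/50) <- contains code 389/2000
  'e': [1/10 + 7/10*4/5, 1/10 + 7/10*1/1) = [33/50, 4/5)
  emit 'f', narrow to [17/100, 33/50)
Step 3: interval [17/100, 33/50), width = 33/50 - 17/100 = 49/100
  'b': [17/100 + 49/100*0/1, 17/100 + 49/100*1/10) = [17/100, 219/1000) <- contains code 389/2000
  'f': [17/100 + 49/100*1/10, 17/100 + 49/100*4/5) = [219/1000, 281/500)
  'e': [17/100 + 49/100*4/5, 17/100 + 49/100*1/1) = [281/500, 33/50)
  emit 'b', narrow to [17/100, 219/1000)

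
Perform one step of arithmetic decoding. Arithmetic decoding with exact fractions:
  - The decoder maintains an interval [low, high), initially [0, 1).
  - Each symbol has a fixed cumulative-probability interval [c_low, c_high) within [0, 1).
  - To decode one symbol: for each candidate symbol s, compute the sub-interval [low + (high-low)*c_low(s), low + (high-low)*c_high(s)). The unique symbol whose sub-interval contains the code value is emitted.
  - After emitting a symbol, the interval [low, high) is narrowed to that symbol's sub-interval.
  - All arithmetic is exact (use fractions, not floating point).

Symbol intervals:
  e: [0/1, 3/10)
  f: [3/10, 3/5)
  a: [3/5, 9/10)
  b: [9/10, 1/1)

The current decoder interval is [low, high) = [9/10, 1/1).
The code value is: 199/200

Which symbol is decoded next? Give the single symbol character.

Interval width = high − low = 1/1 − 9/10 = 1/10
Scaled code = (code − low) / width = (199/200 − 9/10) / 1/10 = 19/20
  e: [0/1, 3/10) 
  f: [3/10, 3/5) 
  a: [3/5, 9/10) 
  b: [9/10, 1/1) ← scaled code falls here ✓

Answer: b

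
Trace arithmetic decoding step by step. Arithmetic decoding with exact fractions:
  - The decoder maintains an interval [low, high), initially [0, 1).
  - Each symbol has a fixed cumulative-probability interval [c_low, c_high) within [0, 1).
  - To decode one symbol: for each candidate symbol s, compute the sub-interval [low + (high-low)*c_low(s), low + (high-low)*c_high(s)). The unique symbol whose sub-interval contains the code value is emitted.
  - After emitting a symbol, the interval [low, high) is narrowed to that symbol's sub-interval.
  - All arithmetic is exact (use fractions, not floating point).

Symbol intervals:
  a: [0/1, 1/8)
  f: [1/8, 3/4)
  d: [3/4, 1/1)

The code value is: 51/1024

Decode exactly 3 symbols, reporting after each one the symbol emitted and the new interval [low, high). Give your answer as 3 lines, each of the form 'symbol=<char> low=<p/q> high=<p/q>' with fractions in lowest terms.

Step 1: interval [0/1, 1/1), width = 1/1 - 0/1 = 1/1
  'a': [0/1 + 1/1*0/1, 0/1 + 1/1*1/8) = [0/1, 1/8) <- contains code 51/1024
  'f': [0/1 + 1/1*1/8, 0/1 + 1/1*3/4) = [1/8, 3/4)
  'd': [0/1 + 1/1*3/4, 0/1 + 1/1*1/1) = [3/4, 1/1)
  emit 'a', narrow to [0/1, 1/8)
Step 2: interval [0/1, 1/8), width = 1/8 - 0/1 = 1/8
  'a': [0/1 + 1/8*0/1, 0/1 + 1/8*1/8) = [0/1, 1/64)
  'f': [0/1 + 1/8*1/8, 0/1 + 1/8*3/4) = [1/64, 3/32) <- contains code 51/1024
  'd': [0/1 + 1/8*3/4, 0/1 + 1/8*1/1) = [3/32, 1/8)
  emit 'f', narrow to [1/64, 3/32)
Step 3: interval [1/64, 3/32), width = 3/32 - 1/64 = 5/64
  'a': [1/64 + 5/64*0/1, 1/64 + 5/64*1/8) = [1/64, 13/512)
  'f': [1/64 + 5/64*1/8, 1/64 + 5/64*3/4) = [13/512, 19/256) <- contains code 51/1024
  'd': [1/64 + 5/64*3/4, 1/64 + 5/64*1/1) = [19/256, 3/32)
  emit 'f', narrow to [13/512, 19/256)

Answer: symbol=a low=0/1 high=1/8
symbol=f low=1/64 high=3/32
symbol=f low=13/512 high=19/256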